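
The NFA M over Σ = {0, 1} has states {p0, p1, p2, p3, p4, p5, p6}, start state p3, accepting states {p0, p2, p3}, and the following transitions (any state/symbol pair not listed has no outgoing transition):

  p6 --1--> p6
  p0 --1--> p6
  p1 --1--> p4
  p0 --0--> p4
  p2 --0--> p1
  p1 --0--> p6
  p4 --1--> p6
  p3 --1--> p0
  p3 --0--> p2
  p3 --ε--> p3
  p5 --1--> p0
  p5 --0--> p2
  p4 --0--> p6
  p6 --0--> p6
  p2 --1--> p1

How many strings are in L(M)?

3

The useful subgraph on states {p0, p2, p3} is acyclic, so L(M) is finite; the longest accepting path visits 2 useful states, giving maximum string length 1.
Counting accepting paths from p3 by length: 1 of length 0, 2 of length 1. Total 3.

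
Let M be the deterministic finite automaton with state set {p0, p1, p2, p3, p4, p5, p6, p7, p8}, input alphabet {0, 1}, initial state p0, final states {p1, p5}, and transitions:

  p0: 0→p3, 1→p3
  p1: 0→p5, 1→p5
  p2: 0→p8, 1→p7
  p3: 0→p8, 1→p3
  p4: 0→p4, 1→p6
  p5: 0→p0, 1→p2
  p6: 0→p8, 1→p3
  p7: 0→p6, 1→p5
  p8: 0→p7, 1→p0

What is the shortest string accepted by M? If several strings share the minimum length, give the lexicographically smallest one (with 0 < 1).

A breadth-first search from p0 reaches an accepting state first via the path p0 → p3 → p8 → p7 → p5 on input 0001.
No string of length < 4 is accepted (BFS exhausts all shorter strings without reaching an accepting state), and 0001 is the lexicographically least accepting string of length 4.

0001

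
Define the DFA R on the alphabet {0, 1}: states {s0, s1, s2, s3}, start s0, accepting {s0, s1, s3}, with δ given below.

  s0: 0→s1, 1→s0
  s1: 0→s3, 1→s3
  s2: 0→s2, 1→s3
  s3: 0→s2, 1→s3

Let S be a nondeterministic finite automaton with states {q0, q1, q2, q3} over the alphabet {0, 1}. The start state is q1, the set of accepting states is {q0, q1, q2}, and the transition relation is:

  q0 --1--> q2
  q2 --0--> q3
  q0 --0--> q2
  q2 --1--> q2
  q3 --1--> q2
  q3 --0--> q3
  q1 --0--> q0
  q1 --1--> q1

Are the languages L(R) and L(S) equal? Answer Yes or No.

Exploring the product automaton R × S from the start pair (s0, q1), following both machines on each input symbol, reaches 4 state pairs: (s0, q1), (s1, q0), (s3, q2), (s2, q3).
R accepts in {s0, s1, s3} and S accepts in {q0, q1, q2}. In every reachable pair the two components are either both accepting — (s0, q1), (s1, q0), (s3, q2) — or both non-accepting, so no string is accepted by exactly one of the machines: L(R) \ L(S) and L(S) \ L(R) are both empty.
Hence every string is accepted by R iff it is accepted by S, and the two languages coincide.

Yes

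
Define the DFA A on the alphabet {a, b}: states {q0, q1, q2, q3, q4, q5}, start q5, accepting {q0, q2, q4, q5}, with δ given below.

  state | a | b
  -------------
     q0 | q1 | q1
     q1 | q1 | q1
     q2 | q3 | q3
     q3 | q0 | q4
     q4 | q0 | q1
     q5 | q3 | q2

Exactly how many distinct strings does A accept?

The useful subgraph on states {q0, q2, q3, q4, q5} is acyclic, so L(A) is finite; the longest accepting path visits 5 useful states, giving maximum string length 4.
Counting accepting paths from q5 by length: 1 of length 0, 1 of length 1, 2 of length 2, 5 of length 3, 2 of length 4. Total 11.

11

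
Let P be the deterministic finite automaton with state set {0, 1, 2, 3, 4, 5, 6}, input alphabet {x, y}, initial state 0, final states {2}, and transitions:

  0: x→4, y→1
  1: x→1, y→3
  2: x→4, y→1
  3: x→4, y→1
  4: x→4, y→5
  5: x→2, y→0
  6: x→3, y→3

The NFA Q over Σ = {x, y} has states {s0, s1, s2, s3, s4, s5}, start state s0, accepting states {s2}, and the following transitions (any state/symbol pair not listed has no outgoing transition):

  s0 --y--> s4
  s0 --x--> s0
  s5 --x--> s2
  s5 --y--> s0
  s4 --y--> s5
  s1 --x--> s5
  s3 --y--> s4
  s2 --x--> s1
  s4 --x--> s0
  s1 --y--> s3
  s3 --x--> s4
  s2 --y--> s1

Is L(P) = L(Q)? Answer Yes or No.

The string xyx is accepted by P but rejected by Q.
So L(P) ≠ L(Q).

No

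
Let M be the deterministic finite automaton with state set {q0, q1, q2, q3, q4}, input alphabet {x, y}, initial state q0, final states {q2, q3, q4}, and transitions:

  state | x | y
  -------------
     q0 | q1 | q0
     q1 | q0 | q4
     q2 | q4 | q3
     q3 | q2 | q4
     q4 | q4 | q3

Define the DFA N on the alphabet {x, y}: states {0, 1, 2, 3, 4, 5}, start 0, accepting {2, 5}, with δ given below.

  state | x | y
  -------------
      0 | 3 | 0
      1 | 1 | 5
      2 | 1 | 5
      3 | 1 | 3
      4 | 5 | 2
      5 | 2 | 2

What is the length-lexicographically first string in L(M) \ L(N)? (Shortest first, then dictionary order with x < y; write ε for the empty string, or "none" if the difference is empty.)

xy

The string xy is accepted by M but not by N.
No shorter string lies in the difference, and xy is the lexicographically first length-2 string in L(M) \ L(N).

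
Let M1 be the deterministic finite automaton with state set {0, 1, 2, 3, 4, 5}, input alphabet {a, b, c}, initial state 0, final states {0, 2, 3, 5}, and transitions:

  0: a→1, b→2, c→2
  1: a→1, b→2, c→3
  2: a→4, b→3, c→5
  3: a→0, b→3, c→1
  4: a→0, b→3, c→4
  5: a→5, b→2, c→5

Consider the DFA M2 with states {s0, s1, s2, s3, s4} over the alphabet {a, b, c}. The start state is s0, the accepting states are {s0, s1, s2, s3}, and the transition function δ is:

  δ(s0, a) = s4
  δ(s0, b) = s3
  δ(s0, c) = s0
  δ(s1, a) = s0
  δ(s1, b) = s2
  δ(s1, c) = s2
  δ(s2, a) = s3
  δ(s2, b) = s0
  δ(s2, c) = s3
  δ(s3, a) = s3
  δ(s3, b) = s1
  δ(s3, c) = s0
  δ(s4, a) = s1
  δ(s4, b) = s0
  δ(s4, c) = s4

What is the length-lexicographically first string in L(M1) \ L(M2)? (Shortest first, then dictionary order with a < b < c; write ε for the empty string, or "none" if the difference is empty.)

The string ac is accepted by M1 but not by M2.
No shorter string lies in the difference, and ac is the lexicographically first length-2 string in L(M1) \ L(M2).

ac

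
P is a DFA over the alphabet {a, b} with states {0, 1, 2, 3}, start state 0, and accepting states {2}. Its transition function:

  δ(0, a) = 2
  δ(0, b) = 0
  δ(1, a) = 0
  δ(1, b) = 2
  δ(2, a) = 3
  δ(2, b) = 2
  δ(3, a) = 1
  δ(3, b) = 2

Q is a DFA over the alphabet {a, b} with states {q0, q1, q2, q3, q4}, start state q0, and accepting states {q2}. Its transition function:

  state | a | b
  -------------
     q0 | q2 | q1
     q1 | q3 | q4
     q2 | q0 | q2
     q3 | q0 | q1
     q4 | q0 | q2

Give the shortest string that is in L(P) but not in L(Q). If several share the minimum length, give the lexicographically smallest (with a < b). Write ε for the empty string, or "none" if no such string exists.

The string ba is accepted by P but not by Q.
No shorter string lies in the difference, and ba is the lexicographically first length-2 string in L(P) \ L(Q).

ba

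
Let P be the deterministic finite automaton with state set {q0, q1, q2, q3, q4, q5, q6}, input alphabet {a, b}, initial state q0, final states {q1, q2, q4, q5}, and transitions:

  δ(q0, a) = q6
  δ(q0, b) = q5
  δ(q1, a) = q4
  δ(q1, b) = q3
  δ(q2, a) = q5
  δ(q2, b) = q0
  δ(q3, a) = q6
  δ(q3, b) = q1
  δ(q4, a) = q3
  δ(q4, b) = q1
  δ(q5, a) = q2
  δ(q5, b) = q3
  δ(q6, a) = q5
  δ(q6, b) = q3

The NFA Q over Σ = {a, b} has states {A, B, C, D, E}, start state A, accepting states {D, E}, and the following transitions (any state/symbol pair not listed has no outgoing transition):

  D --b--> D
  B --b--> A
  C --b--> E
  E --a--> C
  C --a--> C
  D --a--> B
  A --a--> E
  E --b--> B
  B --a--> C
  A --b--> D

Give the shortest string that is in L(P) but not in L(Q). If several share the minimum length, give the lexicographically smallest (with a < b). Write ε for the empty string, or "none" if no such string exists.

aa

The string aa is accepted by P but not by Q.
No shorter string lies in the difference, and aa is the lexicographically first length-2 string in L(P) \ L(Q).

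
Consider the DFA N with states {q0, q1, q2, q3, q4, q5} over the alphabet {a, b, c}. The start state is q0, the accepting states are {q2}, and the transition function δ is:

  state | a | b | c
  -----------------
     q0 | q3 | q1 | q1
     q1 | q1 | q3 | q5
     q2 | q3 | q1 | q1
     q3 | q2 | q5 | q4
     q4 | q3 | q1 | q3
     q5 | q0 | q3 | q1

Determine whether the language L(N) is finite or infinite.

infinite

State q1 is reachable from the start and can reach an accepting state, and it lies on the cycle q1 → q1.
Traversing that cycle any number of times yields accepted strings of unbounded length, so the language is infinite.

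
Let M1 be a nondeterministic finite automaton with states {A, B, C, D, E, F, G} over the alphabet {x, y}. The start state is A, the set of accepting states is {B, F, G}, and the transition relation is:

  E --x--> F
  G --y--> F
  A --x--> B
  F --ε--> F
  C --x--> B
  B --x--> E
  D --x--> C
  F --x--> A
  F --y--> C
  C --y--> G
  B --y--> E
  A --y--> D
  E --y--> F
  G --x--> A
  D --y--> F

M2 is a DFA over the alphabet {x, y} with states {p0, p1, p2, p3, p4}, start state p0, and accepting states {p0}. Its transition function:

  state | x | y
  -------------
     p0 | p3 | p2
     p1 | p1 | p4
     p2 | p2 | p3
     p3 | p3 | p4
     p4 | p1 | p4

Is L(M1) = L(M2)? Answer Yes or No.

The string x is accepted by M1 but rejected by M2.
So L(M1) ≠ L(M2).

No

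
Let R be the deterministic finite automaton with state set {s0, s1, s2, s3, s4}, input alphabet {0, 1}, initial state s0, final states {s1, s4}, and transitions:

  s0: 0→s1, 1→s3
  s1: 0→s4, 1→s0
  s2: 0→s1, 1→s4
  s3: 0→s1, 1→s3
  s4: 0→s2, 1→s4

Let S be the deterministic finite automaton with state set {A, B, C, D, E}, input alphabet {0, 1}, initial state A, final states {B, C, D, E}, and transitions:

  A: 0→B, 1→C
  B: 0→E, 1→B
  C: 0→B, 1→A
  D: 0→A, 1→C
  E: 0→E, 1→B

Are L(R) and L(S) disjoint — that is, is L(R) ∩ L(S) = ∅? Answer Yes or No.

The string 0 is accepted by both R and S.
Hence L(R) ∩ L(S) ≠ ∅.

No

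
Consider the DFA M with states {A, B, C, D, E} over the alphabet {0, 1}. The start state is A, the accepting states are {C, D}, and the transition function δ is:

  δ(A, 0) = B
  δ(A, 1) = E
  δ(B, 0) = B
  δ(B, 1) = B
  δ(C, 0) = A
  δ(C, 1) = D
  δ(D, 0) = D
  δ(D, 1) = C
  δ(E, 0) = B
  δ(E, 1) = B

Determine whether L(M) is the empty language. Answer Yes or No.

The states reachable from the start state are {A, B, E}.
None of the accepting states {C, D} is reachable, so no string is accepted and L(M) = ∅.

Yes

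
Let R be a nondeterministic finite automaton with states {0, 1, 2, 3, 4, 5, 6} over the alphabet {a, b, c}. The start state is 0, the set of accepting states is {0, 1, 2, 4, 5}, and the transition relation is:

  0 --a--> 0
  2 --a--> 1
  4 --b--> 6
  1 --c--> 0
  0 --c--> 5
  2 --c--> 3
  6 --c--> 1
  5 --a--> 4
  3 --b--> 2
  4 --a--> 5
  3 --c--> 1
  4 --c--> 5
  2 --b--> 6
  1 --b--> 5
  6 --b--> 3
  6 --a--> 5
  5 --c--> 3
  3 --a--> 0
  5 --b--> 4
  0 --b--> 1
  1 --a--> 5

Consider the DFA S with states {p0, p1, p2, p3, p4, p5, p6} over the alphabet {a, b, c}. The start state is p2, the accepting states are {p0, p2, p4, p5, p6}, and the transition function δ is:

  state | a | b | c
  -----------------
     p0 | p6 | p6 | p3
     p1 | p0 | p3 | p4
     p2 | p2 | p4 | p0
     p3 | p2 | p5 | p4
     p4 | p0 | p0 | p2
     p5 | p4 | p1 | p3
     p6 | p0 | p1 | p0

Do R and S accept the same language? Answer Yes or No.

Exploring the product automaton R × S from the start pair (0, p2), following both machines on each input symbol, reaches 7 state pairs: (0, p2), (1, p4), (5, p0), (4, p6), (3, p3), (6, p1), (2, p5).
R accepts in {0, 1, 2, 4, 5} and S accepts in {p0, p2, p4, p5, p6}. In every reachable pair the two components are either both accepting — (0, p2), (1, p4), (5, p0), (4, p6), (2, p5) — or both non-accepting, so no string is accepted by exactly one of the machines: L(R) \ L(S) and L(S) \ L(R) are both empty.
Hence every string is accepted by R iff it is accepted by S, and the two languages coincide.

Yes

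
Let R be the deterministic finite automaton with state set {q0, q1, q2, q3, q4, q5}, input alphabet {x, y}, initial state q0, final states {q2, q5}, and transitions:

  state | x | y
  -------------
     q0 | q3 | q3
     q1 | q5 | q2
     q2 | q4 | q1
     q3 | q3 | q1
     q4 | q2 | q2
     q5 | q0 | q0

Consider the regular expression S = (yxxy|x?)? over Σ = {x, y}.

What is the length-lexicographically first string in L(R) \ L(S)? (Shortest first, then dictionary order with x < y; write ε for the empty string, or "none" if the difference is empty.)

xyx

The string xyx is accepted by R but not by S.
No shorter string lies in the difference, and xyx is the lexicographically first length-3 string in L(R) \ L(S).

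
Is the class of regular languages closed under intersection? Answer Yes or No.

Yes

Run DFAs for L₁ and L₂ in parallel: the product automaton with state set Q₁ × Q₂, start (q₁, q₂) and accepting set F₁ × F₂ recognises L₁ ∩ L₂.
So the regular languages are closed under intersection.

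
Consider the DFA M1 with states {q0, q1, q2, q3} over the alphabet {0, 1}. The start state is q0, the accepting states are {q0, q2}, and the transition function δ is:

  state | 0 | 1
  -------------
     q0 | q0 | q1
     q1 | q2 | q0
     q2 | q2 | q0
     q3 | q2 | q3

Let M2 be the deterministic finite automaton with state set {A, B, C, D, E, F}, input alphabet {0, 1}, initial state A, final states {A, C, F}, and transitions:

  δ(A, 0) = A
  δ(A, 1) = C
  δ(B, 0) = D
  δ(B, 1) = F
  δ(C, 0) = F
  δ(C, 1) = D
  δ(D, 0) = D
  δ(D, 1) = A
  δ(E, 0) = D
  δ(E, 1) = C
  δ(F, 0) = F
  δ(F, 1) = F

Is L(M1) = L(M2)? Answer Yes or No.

The string 11 is accepted by M1 but rejected by M2.
So L(M1) ≠ L(M2).

No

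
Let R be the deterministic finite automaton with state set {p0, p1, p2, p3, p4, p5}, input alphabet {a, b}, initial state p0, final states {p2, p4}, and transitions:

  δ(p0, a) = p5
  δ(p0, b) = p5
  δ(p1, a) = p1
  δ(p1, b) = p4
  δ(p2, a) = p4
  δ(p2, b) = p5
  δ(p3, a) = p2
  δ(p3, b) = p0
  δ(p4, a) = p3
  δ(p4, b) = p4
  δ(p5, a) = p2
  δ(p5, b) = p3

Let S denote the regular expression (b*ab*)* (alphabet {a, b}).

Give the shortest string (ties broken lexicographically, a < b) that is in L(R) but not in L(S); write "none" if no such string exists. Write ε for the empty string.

Converting the expression S to a DFA (subset construction, then merging equivalent states) gives the minimal DFA with states {s0, s1, s2}, start state s0, accepting states {s0, s1} and transitions s0: a→s1, b→s2; s1: a→s1, b→s1; s2: a→s1, b→s2.
Exploring the product automaton R × S from the start pair (p0, s0), following both machines on each input symbol, reaches 9 state pairs: (p0, s0), (p5, s1), (p5, s2), (p2, s1), (p3, s1), (p3, s2), (p4, s1), (p0, s1), (p0, s2).
R accepts in {p2, p4} and S accepts in {s0, s1}. The reachable pairs whose R-component is accepting are (p2, s1), (p4, s1); in each of them the S-component is accepting too, so the product for L(R) \ L(S) (R-component accepting, S-component rejecting) has no reachable accepting pair and the difference is empty.
So every string accepted by R is also accepted by S: L(R) \ L(S) = ∅ and there is no such string.

none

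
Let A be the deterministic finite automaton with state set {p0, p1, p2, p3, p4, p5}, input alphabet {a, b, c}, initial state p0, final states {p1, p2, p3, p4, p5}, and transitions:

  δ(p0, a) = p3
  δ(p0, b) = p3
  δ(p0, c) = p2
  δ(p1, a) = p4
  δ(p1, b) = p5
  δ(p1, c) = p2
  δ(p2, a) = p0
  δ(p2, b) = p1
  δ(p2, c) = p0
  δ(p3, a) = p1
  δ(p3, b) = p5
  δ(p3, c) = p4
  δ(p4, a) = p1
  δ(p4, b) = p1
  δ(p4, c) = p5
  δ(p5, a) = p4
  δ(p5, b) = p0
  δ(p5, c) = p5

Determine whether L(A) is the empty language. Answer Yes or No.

No

The string a is accepted: the run p0 → p3 ends in the accepting state p3.
Since at least one string is accepted, L(A) is not empty.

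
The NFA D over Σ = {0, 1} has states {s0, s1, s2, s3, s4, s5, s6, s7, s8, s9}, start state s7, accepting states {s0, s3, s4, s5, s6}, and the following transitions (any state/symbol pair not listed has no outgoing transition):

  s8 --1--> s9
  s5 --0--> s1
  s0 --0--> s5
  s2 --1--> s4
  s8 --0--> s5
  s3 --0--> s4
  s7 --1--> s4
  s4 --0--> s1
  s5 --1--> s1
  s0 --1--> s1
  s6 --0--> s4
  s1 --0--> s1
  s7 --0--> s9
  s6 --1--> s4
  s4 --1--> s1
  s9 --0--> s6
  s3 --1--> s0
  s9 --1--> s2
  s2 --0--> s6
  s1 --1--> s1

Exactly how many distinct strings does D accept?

8

The useful subgraph on states {s2, s4, s6, s7, s9} is acyclic, so L(D) is finite; the longest accepting path visits 5 useful states, giving maximum string length 4.
Counting accepting paths from s7 by length: 1 of length 1, 1 of length 2, 4 of length 3, 2 of length 4. Total 8.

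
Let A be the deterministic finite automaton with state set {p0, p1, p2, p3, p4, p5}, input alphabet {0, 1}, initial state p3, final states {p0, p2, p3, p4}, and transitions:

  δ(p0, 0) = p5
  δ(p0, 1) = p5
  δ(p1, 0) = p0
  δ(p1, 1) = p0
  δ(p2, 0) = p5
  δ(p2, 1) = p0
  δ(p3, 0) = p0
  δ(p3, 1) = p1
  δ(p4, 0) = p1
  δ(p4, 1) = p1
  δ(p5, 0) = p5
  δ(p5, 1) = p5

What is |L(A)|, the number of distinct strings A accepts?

The useful subgraph on states {p0, p1, p3} is acyclic, so L(A) is finite; the longest accepting path visits 3 useful states, giving maximum string length 2.
Counting accepting paths from p3 by length: 1 of length 0, 1 of length 1, 2 of length 2. Total 4.

4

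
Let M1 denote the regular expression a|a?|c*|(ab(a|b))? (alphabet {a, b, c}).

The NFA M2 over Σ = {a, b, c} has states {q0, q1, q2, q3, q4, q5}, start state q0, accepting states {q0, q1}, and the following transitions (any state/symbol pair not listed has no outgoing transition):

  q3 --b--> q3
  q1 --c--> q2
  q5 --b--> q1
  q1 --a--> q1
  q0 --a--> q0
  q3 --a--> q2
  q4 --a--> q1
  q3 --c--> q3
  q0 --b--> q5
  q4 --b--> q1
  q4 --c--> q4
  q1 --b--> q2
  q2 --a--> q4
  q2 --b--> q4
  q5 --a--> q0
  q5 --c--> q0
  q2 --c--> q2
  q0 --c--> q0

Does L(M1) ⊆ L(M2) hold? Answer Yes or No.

Converting the expression M1 to a DFA (subset construction, then merging equivalent states) gives the minimal DFA with states {r0, r1, r2, r3, r4, r5}, start state r0, accepting states {r0, r1, r3, r5} and transitions r0: a→r1, b→r2, c→r3; r1: a→r2, b→r4, c→r2; r2: a→r2, b→r2, c→r2; r3: a→r2, b→r2, c→r3; r4: a→r5, b→r5, c→r2; r5: a→r2, b→r2, c→r2.
Exploring the product automaton M1 × M2 from the start pair (r0, q0), following both machines on each input symbol, reaches 11 state pairs: (r0, q0), (r1, q0), (r2, q5), (r3, q0), (r2, q0), (r4, q5), (r2, q1), (r5, q0), (r5, q1), (r2, q2), (r2, q4).
M1 accepts in {r0, r1, r3, r5} and M2 accepts in {q0, q1}. The reachable pairs whose M1-component is accepting are (r0, q0), (r1, q0), (r3, q0), (r5, q0), (r5, q1); in each of them the M2-component is accepting too, so the product for L(M1) \ L(M2) (M1-component accepting, M2-component rejecting) has no reachable accepting pair and the difference is empty.
Hence every string in L(M1) is also in L(M2).

Yes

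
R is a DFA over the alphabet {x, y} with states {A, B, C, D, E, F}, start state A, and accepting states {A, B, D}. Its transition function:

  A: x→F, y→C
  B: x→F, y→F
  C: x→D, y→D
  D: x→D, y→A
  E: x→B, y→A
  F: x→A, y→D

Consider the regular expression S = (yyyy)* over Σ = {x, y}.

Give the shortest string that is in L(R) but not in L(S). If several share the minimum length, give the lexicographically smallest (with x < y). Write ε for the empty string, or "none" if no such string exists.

The string xx is accepted by R but not by S.
No shorter string lies in the difference, and xx is the lexicographically first length-2 string in L(R) \ L(S).

xx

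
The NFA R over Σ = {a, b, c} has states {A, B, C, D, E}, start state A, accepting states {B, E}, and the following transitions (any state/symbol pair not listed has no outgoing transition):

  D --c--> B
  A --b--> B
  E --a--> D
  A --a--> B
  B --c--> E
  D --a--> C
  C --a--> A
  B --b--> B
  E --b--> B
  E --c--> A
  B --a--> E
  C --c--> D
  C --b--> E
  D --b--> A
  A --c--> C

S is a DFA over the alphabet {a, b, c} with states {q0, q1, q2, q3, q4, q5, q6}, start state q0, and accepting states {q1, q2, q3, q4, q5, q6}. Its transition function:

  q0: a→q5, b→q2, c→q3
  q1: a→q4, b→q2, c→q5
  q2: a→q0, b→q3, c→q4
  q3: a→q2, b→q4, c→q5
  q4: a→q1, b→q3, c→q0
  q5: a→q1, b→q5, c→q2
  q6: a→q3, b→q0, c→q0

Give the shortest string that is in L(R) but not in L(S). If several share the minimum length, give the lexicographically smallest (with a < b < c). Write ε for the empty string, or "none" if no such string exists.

ba

The string ba is accepted by R but not by S.
No shorter string lies in the difference, and ba is the lexicographically first length-2 string in L(R) \ L(S).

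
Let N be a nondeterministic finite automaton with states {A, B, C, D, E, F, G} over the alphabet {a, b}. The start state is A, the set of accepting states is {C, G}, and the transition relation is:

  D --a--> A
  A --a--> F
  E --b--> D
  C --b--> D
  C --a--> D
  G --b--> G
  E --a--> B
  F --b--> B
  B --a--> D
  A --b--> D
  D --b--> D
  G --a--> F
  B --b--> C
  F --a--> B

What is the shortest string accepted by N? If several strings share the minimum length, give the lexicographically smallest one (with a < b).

aab

A breadth-first search from A reaches an accepting state first via the path A → F → B → C on input aab.
No string of length < 3 is accepted (BFS exhausts all shorter strings without reaching an accepting state), and aab is the lexicographically least accepting string of length 3.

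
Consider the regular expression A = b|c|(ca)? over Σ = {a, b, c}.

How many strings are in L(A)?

The expression has no Kleene star, so L(A) is finite. Expanding the alternatives gives {ε, b, c, ca}.
That is 1 of length 0, 2 of length 1, 1 of length 2: 4 strings in all.

4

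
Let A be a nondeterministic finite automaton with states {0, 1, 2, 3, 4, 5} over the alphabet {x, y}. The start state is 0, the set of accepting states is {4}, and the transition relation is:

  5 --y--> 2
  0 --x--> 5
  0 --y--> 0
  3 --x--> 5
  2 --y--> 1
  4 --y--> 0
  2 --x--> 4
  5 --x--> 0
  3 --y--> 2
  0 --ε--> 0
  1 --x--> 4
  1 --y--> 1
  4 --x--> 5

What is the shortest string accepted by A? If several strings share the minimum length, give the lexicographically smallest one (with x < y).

xyx

A breadth-first search from 0 reaches an accepting state first via the path 0 → 5 → 2 → 4 on input xyx.
No string of length < 3 is accepted (BFS exhausts all shorter strings without reaching an accepting state), and xyx is the lexicographically least accepting string of length 3.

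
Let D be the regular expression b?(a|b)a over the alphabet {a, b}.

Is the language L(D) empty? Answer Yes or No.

No

The string aa matches the expression, so it belongs to L(D).
Since L(D) contains at least one string, it is not empty.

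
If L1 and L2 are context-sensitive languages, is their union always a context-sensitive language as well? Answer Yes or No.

Yes

A linear-bounded automaton can nondeterministically choose to simulate the LBA for L₁ or the LBA for L₂; equivalently, with disjoint nonterminals, S → S₁ | S₂ added to two noncontracting grammars is still noncontracting.
So the context-sensitive languages are closed under union.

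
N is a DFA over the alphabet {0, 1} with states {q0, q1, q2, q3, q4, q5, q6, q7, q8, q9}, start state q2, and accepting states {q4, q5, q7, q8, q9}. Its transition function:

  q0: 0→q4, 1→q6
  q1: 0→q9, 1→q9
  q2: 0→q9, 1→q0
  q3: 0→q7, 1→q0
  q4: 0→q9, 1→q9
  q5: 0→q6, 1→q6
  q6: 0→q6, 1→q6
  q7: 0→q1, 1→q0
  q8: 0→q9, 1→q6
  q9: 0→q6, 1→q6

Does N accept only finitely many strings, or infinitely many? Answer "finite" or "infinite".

finite

The useful states (reachable from q2 and able to reach an accepting state) are {q0, q2, q4, q9}.
Restricted to these states the transition graph has no cycle, so every accepting path has bounded length and L is finite.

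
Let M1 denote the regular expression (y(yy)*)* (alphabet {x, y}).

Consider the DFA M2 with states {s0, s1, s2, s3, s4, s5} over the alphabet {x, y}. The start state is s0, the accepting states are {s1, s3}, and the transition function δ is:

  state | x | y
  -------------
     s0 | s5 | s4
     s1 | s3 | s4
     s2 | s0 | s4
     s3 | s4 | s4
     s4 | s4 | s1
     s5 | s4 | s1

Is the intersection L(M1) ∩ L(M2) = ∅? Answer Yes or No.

No

The string yy is accepted by both M1 and M2.
Hence L(M1) ∩ L(M2) ≠ ∅.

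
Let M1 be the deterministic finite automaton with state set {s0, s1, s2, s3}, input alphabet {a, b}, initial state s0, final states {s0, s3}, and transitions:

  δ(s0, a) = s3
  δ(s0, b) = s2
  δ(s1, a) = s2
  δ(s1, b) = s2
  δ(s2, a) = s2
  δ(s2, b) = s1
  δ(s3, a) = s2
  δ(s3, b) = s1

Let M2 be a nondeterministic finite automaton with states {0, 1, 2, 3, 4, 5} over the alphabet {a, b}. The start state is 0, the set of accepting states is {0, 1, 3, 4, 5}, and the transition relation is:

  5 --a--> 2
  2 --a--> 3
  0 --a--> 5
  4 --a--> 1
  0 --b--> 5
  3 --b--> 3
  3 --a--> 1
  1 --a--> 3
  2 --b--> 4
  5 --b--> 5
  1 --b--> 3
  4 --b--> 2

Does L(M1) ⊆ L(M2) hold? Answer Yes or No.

Yes

Exploring the product automaton M1 × M2 from the start pair (s0, 0), following both machines on each input symbol, reaches 9 state pairs: (s0, 0), (s3, 5), (s2, 5), (s2, 2), (s1, 5), (s2, 3), (s1, 4), (s2, 1), (s1, 3).
M1 accepts in {s0, s3} and M2 accepts in {0, 1, 3, 4, 5}. The reachable pairs whose M1-component is accepting are (s0, 0), (s3, 5); in each of them the M2-component is accepting too, so the product for L(M1) \ L(M2) (M1-component accepting, M2-component rejecting) has no reachable accepting pair and the difference is empty.
Hence every string in L(M1) is also in L(M2).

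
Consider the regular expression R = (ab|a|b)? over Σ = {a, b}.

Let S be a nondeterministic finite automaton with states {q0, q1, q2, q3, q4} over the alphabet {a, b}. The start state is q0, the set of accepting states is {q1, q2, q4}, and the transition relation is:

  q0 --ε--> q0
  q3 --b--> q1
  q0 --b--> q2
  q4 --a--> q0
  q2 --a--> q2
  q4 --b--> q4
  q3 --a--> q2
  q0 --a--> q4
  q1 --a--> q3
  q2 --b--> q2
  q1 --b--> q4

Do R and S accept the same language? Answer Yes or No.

No

The empty string ε is accepted by R but rejected by S.
So L(R) ≠ L(S).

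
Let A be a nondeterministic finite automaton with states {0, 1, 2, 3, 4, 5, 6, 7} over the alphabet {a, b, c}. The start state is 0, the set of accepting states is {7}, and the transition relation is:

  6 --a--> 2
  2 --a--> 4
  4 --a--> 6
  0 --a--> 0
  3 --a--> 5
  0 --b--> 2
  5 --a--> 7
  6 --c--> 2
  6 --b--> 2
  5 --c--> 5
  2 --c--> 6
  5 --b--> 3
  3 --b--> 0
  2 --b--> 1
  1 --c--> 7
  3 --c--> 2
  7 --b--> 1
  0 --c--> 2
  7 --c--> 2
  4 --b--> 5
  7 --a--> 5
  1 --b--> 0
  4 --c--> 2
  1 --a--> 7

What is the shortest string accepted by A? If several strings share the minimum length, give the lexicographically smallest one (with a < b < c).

A breadth-first search from 0 reaches an accepting state first via the path 0 → 2 → 1 → 7 on input bba.
No string of length < 3 is accepted (BFS exhausts all shorter strings without reaching an accepting state), and bba is the lexicographically least accepting string of length 3.

bba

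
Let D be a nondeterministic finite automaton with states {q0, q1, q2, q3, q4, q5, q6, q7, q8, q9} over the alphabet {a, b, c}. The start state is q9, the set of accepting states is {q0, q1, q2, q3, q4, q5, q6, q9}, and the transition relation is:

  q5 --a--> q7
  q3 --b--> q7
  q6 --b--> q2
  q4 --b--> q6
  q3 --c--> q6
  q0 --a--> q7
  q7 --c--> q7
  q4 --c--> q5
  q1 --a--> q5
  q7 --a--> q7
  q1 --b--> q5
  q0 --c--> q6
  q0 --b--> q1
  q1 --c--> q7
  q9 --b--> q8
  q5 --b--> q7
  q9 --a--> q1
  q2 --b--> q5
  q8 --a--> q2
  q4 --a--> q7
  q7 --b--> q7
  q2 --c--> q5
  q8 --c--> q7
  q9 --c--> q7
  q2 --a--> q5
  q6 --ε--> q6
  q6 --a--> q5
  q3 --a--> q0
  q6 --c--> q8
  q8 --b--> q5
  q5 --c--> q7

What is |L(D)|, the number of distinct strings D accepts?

The useful subgraph on states {q1, q2, q5, q8, q9} is acyclic, so L(D) is finite; the longest accepting path visits 4 useful states, giving maximum string length 3.
Counting accepting paths from q9 by length: 1 of length 0, 1 of length 1, 4 of length 2, 3 of length 3. Total 9.

9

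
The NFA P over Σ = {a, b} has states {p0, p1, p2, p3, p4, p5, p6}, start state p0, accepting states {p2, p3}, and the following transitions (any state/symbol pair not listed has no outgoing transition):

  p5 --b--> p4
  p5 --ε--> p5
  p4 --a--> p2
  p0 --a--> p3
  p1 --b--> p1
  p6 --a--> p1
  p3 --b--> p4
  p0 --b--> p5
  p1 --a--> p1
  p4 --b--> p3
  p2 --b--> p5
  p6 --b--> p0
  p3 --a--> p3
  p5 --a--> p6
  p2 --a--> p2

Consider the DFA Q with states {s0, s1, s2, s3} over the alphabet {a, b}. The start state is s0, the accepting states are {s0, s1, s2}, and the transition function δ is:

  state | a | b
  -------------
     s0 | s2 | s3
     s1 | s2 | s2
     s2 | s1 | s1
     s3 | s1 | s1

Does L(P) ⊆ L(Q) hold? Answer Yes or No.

Exploring the product automaton P × Q from the start pair (p0, s0), following both machines on each input symbol, reaches 16 state pairs: (p0, s0), (p3, s2), (p5, s3), (p3, s1), (p4, s1), (p6, s1), (p4, s2), (p2, s2), (p1, s2), (p0, s2), (p2, s1), (p5, s1), (p1, s1), (p5, s2), (p6, s2), (p0, s1).
P accepts in {p2, p3} and Q accepts in {s0, s1, s2}. The reachable pairs whose P-component is accepting are (p3, s2), (p3, s1), (p2, s2), (p2, s1); in each of them the Q-component is accepting too, so the product for L(P) \ L(Q) (P-component accepting, Q-component rejecting) has no reachable accepting pair and the difference is empty.
Hence every string in L(P) is also in L(Q).

Yes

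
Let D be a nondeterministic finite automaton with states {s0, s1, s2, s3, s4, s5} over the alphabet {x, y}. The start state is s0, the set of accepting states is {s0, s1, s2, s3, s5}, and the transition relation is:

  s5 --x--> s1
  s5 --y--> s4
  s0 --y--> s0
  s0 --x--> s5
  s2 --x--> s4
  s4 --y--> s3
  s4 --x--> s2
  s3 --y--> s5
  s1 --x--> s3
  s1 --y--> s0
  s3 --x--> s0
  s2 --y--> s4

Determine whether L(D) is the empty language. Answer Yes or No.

No

The empty string ε is accepted: the run s0 ends in the accepting state s0.
Since at least one string is accepted, L(D) is not empty.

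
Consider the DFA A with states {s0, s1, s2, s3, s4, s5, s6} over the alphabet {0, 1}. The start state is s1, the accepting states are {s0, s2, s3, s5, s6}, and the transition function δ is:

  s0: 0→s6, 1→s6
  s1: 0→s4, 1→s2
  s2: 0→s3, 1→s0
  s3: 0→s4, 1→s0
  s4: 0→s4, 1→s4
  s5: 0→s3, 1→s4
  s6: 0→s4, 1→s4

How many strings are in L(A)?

The useful subgraph on states {s0, s1, s2, s3, s6} is acyclic, so L(A) is finite; the longest accepting path visits 5 useful states, giving maximum string length 4.
Counting accepting paths from s1 by length: 1 of length 1, 2 of length 2, 3 of length 3, 2 of length 4. Total 8.

8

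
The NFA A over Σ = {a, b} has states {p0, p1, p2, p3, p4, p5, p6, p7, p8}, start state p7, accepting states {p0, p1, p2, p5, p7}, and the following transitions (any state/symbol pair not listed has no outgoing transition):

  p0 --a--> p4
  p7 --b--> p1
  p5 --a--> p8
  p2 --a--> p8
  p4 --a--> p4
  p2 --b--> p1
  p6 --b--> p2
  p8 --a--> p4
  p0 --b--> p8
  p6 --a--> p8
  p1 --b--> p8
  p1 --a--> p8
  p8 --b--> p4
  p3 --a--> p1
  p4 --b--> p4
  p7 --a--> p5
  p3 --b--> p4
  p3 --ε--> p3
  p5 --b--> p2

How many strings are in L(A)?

5

The useful subgraph on states {p1, p2, p5, p7} is acyclic, so L(A) is finite; the longest accepting path visits 4 useful states, giving maximum string length 3.
Counting accepting paths from p7 by length: 1 of length 0, 2 of length 1, 1 of length 2, 1 of length 3. Total 5.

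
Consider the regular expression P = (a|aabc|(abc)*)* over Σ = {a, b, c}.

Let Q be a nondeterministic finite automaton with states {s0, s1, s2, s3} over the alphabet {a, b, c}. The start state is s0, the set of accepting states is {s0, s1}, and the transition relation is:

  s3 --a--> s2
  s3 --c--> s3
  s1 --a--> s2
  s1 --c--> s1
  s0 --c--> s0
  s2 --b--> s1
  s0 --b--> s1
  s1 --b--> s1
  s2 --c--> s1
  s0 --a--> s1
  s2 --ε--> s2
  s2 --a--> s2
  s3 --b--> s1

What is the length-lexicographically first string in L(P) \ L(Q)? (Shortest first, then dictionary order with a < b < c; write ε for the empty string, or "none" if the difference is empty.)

The string aa is accepted by P but not by Q.
No shorter string lies in the difference, and aa is the lexicographically first length-2 string in L(P) \ L(Q).

aa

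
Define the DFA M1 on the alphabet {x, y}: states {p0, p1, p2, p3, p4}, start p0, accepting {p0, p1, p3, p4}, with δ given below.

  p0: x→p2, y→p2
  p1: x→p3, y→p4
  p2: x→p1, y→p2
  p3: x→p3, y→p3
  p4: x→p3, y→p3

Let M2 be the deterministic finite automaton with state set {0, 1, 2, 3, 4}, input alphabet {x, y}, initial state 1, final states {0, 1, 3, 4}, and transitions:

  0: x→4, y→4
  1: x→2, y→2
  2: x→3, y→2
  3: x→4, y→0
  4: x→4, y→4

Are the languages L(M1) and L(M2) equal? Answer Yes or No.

Yes

Exploring the product automaton M1 × M2 from the start pair (p0, 1), following both machines on each input symbol, reaches 5 state pairs: (p0, 1), (p2, 2), (p1, 3), (p3, 4), (p4, 0).
M1 accepts in {p0, p1, p3, p4} and M2 accepts in {0, 1, 3, 4}. In every reachable pair the two components are either both accepting — (p0, 1), (p1, 3), (p3, 4), (p4, 0) — or both non-accepting, so no string is accepted by exactly one of the machines: L(M1) \ L(M2) and L(M2) \ L(M1) are both empty.
Hence every string is accepted by M1 iff it is accepted by M2, and the two languages coincide.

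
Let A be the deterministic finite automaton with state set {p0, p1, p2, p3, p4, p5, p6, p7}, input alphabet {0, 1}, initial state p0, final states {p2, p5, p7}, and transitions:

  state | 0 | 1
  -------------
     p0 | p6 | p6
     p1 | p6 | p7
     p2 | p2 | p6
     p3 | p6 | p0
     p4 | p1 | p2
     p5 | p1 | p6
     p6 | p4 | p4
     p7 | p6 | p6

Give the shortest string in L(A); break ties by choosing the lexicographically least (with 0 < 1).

A breadth-first search from p0 reaches an accepting state first via the path p0 → p6 → p4 → p2 on input 001.
No string of length < 3 is accepted (BFS exhausts all shorter strings without reaching an accepting state), and 001 is the lexicographically least accepting string of length 3.

001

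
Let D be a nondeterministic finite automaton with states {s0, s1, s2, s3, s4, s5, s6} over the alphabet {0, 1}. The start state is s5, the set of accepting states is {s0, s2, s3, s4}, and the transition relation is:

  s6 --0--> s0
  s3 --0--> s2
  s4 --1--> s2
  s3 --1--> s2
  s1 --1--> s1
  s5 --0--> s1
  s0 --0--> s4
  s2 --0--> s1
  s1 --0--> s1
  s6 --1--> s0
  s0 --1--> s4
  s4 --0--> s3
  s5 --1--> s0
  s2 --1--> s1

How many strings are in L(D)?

11

The useful subgraph on states {s0, s2, s3, s4, s5} is acyclic, so L(D) is finite; the longest accepting path visits 5 useful states, giving maximum string length 4.
Counting accepting paths from s5 by length: 1 of length 1, 2 of length 2, 4 of length 3, 4 of length 4. Total 11.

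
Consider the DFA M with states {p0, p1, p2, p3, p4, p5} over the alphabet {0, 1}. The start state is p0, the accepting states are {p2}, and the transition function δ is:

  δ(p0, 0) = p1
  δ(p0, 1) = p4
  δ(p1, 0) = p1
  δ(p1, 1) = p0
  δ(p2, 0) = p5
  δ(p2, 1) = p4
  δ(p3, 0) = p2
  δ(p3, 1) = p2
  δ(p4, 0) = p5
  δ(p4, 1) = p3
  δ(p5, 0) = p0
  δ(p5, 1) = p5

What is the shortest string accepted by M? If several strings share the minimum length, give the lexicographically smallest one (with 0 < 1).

110

A breadth-first search from p0 reaches an accepting state first via the path p0 → p4 → p3 → p2 on input 110.
No string of length < 3 is accepted (BFS exhausts all shorter strings without reaching an accepting state), and 110 is the lexicographically least accepting string of length 3.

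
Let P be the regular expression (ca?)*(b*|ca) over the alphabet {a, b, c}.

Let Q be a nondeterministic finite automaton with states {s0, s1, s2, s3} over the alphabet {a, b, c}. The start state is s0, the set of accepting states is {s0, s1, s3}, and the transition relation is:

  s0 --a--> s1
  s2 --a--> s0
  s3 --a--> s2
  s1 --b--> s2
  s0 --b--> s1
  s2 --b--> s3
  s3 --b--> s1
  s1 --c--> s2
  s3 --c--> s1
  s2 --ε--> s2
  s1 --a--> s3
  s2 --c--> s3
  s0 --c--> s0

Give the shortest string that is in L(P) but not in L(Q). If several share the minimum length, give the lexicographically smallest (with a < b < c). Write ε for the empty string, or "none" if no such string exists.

bb

The string bb is accepted by P but not by Q.
No shorter string lies in the difference, and bb is the lexicographically first length-2 string in L(P) \ L(Q).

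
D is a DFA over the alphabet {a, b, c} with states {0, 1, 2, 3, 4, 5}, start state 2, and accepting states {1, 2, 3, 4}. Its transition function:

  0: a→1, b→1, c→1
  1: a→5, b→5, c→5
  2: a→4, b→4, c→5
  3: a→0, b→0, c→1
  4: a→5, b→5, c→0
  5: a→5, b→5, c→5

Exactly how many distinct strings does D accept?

The useful subgraph on states {0, 1, 2, 4} is acyclic, so L(D) is finite; the longest accepting path visits 4 useful states, giving maximum string length 3.
Counting accepting paths from 2 by length: 1 of length 0, 2 of length 1, 6 of length 3. Total 9.

9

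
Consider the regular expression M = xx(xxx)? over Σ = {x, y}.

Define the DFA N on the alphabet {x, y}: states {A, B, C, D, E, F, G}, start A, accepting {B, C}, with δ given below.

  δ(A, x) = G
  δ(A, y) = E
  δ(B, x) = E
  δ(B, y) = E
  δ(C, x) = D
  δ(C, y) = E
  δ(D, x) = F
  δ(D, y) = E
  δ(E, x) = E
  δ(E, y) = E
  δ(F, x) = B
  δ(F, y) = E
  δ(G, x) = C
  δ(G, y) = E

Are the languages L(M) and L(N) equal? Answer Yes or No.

Yes

Converting the expression M to a DFA (subset construction, then merging equivalent states) gives the minimal DFA with states {m0, m1, m2, m3, m4, m5, m6}, start state m0, accepting states {m3, m6} and transitions m0: x→m1, y→m2; m1: x→m3, y→m2; m2: x→m2, y→m2; m3: x→m4, y→m2; m4: x→m5, y→m2; m5: x→m6, y→m2; m6: x→m2, y→m2.
Exploring the product automaton M × N from the start pair (m0, A), following both machines on each input symbol, reaches 7 state pairs: (m0, A), (m1, G), (m2, E), (m3, C), (m4, D), (m5, F), (m6, B).
M accepts in {m3, m6} and N accepts in {B, C}. In every reachable pair the two components are either both accepting — (m3, C), (m6, B) — or both non-accepting, so no string is accepted by exactly one of the machines: L(M) \ L(N) and L(N) \ L(M) are both empty.
Hence every string is accepted by M iff it is accepted by N, and the two languages coincide.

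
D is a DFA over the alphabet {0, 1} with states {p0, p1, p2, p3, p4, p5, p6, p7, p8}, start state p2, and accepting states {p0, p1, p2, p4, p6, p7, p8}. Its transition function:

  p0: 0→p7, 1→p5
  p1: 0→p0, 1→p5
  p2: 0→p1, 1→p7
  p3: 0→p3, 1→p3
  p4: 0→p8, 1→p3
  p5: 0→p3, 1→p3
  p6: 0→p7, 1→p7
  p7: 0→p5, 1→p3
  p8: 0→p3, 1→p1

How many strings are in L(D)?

The useful subgraph on states {p0, p1, p2, p7} is acyclic, so L(D) is finite; the longest accepting path visits 4 useful states, giving maximum string length 3.
Counting accepting paths from p2 by length: 1 of length 0, 2 of length 1, 1 of length 2, 1 of length 3. Total 5.

5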